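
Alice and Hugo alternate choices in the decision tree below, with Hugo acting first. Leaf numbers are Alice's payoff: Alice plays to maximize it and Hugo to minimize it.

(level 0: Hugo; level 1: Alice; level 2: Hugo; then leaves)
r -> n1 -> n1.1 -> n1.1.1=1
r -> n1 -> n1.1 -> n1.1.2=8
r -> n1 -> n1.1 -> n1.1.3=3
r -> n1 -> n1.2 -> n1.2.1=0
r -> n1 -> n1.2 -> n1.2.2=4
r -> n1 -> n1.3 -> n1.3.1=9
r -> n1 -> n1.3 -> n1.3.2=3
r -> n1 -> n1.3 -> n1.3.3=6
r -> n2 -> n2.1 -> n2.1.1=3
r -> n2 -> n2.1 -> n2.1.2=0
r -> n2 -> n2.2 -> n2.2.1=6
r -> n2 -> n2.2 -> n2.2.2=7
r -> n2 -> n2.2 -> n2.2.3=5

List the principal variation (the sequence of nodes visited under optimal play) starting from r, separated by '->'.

n1.1 (Hugo): min(1, 8, 3) = 1
n1.2 (Hugo): min(0, 4) = 0
n1.3 (Hugo): min(9, 3, 6) = 3
n1 (Alice): max(1, 0, 3) = 3
n2.1 (Hugo): min(3, 0) = 0
n2.2 (Hugo): min(6, 7, 5) = 5
n2 (Alice): max(0, 5) = 5
r (Hugo): min(3, 5) = 3
At r, Hugo picks n1 (lowest: 3).
At n1, Alice picks n1.3 (highest: 3).
At n1.3, Hugo picks n1.3.2 (lowest: 3).
Terminal value 3.

r -> n1 -> n1.3 -> n1.3.2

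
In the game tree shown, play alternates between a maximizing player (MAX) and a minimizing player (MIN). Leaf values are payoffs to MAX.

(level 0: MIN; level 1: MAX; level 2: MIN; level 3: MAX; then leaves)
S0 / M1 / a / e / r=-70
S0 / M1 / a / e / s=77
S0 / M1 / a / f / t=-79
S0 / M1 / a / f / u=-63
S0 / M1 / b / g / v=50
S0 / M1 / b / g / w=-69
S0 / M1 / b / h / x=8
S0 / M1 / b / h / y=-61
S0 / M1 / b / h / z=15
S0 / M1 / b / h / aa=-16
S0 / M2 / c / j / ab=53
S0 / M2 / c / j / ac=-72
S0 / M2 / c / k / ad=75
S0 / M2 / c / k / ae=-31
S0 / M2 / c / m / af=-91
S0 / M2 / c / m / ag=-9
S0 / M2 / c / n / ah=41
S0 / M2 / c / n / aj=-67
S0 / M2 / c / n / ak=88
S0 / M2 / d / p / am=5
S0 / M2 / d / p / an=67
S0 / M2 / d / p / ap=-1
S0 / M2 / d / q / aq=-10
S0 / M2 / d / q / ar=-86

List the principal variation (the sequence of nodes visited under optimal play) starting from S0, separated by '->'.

S0 -> M2 -> c -> m -> ag

e (MAX): max(-70, 77) = 77
f (MAX): max(-79, -63) = -63
a (MIN): min(77, -63) = -63
g (MAX): max(50, -69) = 50
h (MAX): max(8, -61, 15, -16) = 15
b (MIN): min(50, 15) = 15
M1 (MAX): max(-63, 15) = 15
j (MAX): max(53, -72) = 53
k (MAX): max(75, -31) = 75
m (MAX): max(-91, -9) = -9
n (MAX): max(41, -67, 88) = 88
c (MIN): min(53, 75, -9, 88) = -9
p (MAX): max(5, 67, -1) = 67
q (MAX): max(-10, -86) = -10
d (MIN): min(67, -10) = -10
M2 (MAX): max(-9, -10) = -9
S0 (MIN): min(15, -9) = -9
At S0, MIN picks M2 (lowest: -9).
At M2, MAX picks c (highest: -9).
At c, MIN picks m (lowest: -9).
At m, MAX picks ag (highest: -9).
Terminal value -9.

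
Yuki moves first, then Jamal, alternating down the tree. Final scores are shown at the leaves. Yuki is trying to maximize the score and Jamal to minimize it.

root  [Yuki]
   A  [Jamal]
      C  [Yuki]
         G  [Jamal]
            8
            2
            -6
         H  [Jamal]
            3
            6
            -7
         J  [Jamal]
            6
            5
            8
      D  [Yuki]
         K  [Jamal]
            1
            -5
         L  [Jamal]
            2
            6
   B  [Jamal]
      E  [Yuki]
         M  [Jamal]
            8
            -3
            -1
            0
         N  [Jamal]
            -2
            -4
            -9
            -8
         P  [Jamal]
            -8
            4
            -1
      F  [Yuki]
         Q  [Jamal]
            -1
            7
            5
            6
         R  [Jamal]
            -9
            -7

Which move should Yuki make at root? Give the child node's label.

G (Jamal): min(8, 2, -6) = -6
H (Jamal): min(3, 6, -7) = -7
J (Jamal): min(6, 5, 8) = 5
C (Yuki): max(-6, -7, 5) = 5
K (Jamal): min(1, -5) = -5
L (Jamal): min(2, 6) = 2
D (Yuki): max(-5, 2) = 2
A (Jamal): min(5, 2) = 2
M (Jamal): min(8, -3, -1, 0) = -3
N (Jamal): min(-2, -4, -9, -8) = -9
P (Jamal): min(-8, 4, -1) = -8
E (Yuki): max(-3, -9, -8) = -3
Q (Jamal): min(-1, 7, 5, 6) = -1
R (Jamal): min(-9, -7) = -9
F (Yuki): max(-1, -9) = -1
B (Jamal): min(-3, -1) = -3
root (Yuki): max(2, -3) = 2
Yuki at root wants the highest of {A=2, B=-3}, so chooses A.

A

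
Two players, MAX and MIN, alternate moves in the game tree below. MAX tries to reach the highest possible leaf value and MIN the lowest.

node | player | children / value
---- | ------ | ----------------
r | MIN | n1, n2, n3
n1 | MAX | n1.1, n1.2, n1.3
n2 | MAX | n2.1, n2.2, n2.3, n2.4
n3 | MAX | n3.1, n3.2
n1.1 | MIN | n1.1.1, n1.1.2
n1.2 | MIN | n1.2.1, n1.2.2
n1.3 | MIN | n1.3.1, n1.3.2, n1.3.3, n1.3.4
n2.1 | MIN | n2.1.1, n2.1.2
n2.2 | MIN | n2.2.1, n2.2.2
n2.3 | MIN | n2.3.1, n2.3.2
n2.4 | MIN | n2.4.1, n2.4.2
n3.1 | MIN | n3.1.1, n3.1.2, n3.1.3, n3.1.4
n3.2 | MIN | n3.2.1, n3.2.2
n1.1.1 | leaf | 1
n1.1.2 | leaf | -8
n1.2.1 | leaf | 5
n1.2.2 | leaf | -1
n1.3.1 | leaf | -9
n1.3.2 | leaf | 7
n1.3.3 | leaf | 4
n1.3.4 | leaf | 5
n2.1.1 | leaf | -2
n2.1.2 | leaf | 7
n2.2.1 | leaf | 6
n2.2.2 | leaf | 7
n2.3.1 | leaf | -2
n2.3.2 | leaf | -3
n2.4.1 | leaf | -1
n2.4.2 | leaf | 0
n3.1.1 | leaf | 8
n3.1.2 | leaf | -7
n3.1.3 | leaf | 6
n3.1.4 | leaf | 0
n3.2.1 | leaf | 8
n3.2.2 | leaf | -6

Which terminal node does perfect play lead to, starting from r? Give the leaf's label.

n3.2.2

n1.1 (MIN): min(1, -8) = -8
n1.2 (MIN): min(5, -1) = -1
n1.3 (MIN): min(-9, 7, 4, 5) = -9
n1 (MAX): max(-8, -1, -9) = -1
n2.1 (MIN): min(-2, 7) = -2
n2.2 (MIN): min(6, 7) = 6
n2.3 (MIN): min(-2, -3) = -3
n2.4 (MIN): min(-1, 0) = -1
n2 (MAX): max(-2, 6, -3, -1) = 6
n3.1 (MIN): min(8, -7, 6, 0) = -7
n3.2 (MIN): min(8, -6) = -6
n3 (MAX): max(-7, -6) = -6
r (MIN): min(-1, 6, -6) = -6
At r, MIN picks n3 (lowest: -6).
At n3, MAX picks n3.2 (highest: -6).
At n3.2, MIN picks n3.2.2 (lowest: -6).
Terminal value -6.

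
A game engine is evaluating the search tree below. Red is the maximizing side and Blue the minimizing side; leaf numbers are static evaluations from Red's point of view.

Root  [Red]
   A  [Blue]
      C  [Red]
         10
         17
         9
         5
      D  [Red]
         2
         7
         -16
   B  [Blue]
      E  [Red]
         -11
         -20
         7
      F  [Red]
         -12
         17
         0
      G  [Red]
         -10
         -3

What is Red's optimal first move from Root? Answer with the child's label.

C (Red): max(10, 17, 9, 5) = 17
D (Red): max(2, 7, -16) = 7
A (Blue): min(17, 7) = 7
E (Red): max(-11, -20, 7) = 7
F (Red): max(-12, 17, 0) = 17
G (Red): max(-10, -3) = -3
B (Blue): min(7, 17, -3) = -3
Root (Red): max(7, -3) = 7
Red at Root wants the highest of {A=7, B=-3}, so chooses A.

A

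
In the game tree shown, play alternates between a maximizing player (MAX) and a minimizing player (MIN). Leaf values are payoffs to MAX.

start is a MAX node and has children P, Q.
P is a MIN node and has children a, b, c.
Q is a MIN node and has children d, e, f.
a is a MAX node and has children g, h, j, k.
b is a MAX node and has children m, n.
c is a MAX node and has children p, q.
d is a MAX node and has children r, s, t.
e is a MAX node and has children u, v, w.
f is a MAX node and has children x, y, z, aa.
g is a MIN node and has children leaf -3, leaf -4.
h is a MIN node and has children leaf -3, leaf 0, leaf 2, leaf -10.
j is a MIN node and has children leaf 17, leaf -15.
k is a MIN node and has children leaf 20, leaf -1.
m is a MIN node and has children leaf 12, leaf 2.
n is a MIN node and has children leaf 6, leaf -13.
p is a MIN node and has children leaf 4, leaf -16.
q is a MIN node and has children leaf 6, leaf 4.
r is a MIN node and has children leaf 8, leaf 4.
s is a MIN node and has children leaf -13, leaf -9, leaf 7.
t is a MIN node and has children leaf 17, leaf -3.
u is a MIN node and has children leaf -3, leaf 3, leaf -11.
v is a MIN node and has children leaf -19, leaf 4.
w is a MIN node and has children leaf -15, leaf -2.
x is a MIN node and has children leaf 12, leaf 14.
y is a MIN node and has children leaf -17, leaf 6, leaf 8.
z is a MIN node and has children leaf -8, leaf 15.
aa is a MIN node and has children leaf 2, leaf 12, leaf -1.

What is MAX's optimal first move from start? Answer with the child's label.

g (MIN): min(-3, -4) = -4
h (MIN): min(-3, 0, 2, -10) = -10
j (MIN): min(17, -15) = -15
k (MIN): min(20, -1) = -1
a (MAX): max(-4, -10, -15, -1) = -1
m (MIN): min(12, 2) = 2
n (MIN): min(6, -13) = -13
b (MAX): max(2, -13) = 2
p (MIN): min(4, -16) = -16
q (MIN): min(6, 4) = 4
c (MAX): max(-16, 4) = 4
P (MIN): min(-1, 2, 4) = -1
r (MIN): min(8, 4) = 4
s (MIN): min(-13, -9, 7) = -13
t (MIN): min(17, -3) = -3
d (MAX): max(4, -13, -3) = 4
u (MIN): min(-3, 3, -11) = -11
v (MIN): min(-19, 4) = -19
w (MIN): min(-15, -2) = -15
e (MAX): max(-11, -19, -15) = -11
x (MIN): min(12, 14) = 12
y (MIN): min(-17, 6, 8) = -17
z (MIN): min(-8, 15) = -8
aa (MIN): min(2, 12, -1) = -1
f (MAX): max(12, -17, -8, -1) = 12
Q (MIN): min(4, -11, 12) = -11
start (MAX): max(-1, -11) = -1
MAX at start wants the highest of {P=-1, Q=-11}, so chooses P.

P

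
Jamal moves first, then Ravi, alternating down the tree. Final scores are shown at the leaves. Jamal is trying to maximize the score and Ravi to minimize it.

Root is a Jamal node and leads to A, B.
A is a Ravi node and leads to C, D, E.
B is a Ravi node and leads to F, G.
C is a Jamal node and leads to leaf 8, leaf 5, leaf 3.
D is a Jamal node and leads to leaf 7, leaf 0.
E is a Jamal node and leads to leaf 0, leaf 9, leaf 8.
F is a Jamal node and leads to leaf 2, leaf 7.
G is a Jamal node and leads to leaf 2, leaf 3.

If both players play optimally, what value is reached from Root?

7

C (Jamal): max(8, 5, 3) = 8
D (Jamal): max(7, 0) = 7
E (Jamal): max(0, 9, 8) = 9
A (Ravi): min(8, 7, 9) = 7
F (Jamal): max(2, 7) = 7
G (Jamal): max(2, 3) = 3
B (Ravi): min(7, 3) = 3
Root (Jamal): max(7, 3) = 7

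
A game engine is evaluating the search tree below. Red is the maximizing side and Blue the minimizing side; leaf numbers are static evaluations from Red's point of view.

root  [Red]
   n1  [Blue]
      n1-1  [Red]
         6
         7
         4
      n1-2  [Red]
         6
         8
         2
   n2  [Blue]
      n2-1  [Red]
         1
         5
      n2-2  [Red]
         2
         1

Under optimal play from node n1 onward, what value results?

n1-1 (Red): max(6, 7, 4) = 7
n1-2 (Red): max(6, 8, 2) = 8
n1 (Blue): min(7, 8) = 7

7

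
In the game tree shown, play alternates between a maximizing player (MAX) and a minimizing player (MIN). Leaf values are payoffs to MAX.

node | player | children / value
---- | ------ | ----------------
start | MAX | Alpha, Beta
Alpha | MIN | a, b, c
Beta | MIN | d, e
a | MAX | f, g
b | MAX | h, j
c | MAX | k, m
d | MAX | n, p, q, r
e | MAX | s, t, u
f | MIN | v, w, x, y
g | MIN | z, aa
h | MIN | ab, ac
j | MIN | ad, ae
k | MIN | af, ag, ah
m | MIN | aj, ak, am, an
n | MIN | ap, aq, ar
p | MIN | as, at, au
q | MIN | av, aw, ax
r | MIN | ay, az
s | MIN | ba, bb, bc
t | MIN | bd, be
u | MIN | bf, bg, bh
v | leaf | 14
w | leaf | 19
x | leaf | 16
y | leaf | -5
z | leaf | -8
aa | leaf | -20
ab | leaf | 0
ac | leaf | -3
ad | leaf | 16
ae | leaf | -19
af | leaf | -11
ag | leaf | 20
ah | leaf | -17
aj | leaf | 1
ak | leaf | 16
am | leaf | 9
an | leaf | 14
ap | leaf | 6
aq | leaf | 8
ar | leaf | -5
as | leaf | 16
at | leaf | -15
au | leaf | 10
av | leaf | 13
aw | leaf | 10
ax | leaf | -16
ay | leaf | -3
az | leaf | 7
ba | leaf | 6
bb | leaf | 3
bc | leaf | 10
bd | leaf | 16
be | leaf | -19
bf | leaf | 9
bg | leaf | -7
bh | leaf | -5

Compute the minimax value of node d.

n (MIN): min(6, 8, -5) = -5
p (MIN): min(16, -15, 10) = -15
q (MIN): min(13, 10, -16) = -16
r (MIN): min(-3, 7) = -3
d (MAX): max(-5, -15, -16, -3) = -3

-3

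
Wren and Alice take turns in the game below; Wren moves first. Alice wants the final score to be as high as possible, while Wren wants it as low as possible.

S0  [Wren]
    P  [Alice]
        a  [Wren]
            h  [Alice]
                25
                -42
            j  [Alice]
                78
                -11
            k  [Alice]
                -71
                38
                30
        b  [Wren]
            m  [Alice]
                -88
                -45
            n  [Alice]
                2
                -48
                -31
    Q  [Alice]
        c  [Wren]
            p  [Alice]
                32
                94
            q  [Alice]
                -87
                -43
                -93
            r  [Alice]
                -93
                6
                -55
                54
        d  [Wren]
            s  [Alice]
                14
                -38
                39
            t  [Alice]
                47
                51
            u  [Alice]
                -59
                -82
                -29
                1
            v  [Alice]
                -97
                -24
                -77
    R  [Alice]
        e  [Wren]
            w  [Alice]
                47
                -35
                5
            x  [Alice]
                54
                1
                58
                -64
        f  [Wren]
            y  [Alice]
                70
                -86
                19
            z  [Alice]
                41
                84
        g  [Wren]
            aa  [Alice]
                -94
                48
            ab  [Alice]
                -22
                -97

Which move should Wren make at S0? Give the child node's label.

Q

h (Alice): max(25, -42) = 25
j (Alice): max(78, -11) = 78
k (Alice): max(-71, 38, 30) = 38
a (Wren): min(25, 78, 38) = 25
m (Alice): max(-88, -45) = -45
n (Alice): max(2, -48, -31) = 2
b (Wren): min(-45, 2) = -45
P (Alice): max(25, -45) = 25
p (Alice): max(32, 94) = 94
q (Alice): max(-87, -43, -93) = -43
r (Alice): max(-93, 6, -55, 54) = 54
c (Wren): min(94, -43, 54) = -43
s (Alice): max(14, -38, 39) = 39
t (Alice): max(47, 51) = 51
u (Alice): max(-59, -82, -29, 1) = 1
v (Alice): max(-97, -24, -77) = -24
d (Wren): min(39, 51, 1, -24) = -24
Q (Alice): max(-43, -24) = -24
w (Alice): max(47, -35, 5) = 47
x (Alice): max(54, 1, 58, -64) = 58
e (Wren): min(47, 58) = 47
y (Alice): max(70, -86, 19) = 70
z (Alice): max(41, 84) = 84
f (Wren): min(70, 84) = 70
aa (Alice): max(-94, 48) = 48
ab (Alice): max(-22, -97) = -22
g (Wren): min(48, -22) = -22
R (Alice): max(47, 70, -22) = 70
S0 (Wren): min(25, -24, 70) = -24
Wren at S0 wants the lowest of {P=25, Q=-24, R=70}, so chooses Q.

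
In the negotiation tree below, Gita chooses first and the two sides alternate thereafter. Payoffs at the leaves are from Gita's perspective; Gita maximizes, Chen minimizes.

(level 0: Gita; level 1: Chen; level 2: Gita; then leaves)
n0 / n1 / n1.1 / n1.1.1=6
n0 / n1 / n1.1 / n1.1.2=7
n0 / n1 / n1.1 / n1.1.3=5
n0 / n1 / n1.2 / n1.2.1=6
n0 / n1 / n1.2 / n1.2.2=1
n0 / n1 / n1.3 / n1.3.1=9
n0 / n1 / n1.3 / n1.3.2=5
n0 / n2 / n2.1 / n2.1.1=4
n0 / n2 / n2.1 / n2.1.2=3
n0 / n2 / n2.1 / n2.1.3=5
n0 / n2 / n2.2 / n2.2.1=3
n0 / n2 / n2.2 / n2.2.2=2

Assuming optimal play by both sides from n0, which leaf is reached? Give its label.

n1.1 (Gita): max(6, 7, 5) = 7
n1.2 (Gita): max(6, 1) = 6
n1.3 (Gita): max(9, 5) = 9
n1 (Chen): min(7, 6, 9) = 6
n2.1 (Gita): max(4, 3, 5) = 5
n2.2 (Gita): max(3, 2) = 3
n2 (Chen): min(5, 3) = 3
n0 (Gita): max(6, 3) = 6
At n0, Gita picks n1 (highest: 6).
At n1, Chen picks n1.2 (lowest: 6).
At n1.2, Gita picks n1.2.1 (highest: 6).
Terminal value 6.

n1.2.1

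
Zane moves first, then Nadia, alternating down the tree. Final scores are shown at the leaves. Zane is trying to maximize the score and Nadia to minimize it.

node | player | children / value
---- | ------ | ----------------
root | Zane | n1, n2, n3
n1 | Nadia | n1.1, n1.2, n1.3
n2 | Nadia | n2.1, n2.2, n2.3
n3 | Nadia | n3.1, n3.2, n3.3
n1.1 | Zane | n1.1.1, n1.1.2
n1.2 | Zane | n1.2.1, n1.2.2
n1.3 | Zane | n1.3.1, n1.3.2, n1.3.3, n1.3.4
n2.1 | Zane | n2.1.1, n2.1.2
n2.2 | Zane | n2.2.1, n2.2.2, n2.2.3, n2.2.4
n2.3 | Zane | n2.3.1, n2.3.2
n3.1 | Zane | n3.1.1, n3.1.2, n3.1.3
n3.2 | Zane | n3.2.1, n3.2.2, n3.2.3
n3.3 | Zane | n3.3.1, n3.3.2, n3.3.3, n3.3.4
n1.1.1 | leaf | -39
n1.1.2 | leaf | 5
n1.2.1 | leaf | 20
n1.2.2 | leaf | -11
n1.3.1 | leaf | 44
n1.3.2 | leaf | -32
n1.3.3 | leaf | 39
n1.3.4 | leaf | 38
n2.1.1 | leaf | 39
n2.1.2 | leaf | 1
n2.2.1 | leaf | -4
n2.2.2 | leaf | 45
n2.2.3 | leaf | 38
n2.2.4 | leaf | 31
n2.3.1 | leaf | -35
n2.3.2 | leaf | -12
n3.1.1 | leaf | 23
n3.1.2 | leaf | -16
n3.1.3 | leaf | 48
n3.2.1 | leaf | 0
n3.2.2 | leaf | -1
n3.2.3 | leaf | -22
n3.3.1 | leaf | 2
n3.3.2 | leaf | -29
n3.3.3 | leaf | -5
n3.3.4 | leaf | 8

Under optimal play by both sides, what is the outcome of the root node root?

5

n1.1 (Zane): max(-39, 5) = 5
n1.2 (Zane): max(20, -11) = 20
n1.3 (Zane): max(44, -32, 39, 38) = 44
n1 (Nadia): min(5, 20, 44) = 5
n2.1 (Zane): max(39, 1) = 39
n2.2 (Zane): max(-4, 45, 38, 31) = 45
n2.3 (Zane): max(-35, -12) = -12
n2 (Nadia): min(39, 45, -12) = -12
n3.1 (Zane): max(23, -16, 48) = 48
n3.2 (Zane): max(0, -1, -22) = 0
n3.3 (Zane): max(2, -29, -5, 8) = 8
n3 (Nadia): min(48, 0, 8) = 0
root (Zane): max(5, -12, 0) = 5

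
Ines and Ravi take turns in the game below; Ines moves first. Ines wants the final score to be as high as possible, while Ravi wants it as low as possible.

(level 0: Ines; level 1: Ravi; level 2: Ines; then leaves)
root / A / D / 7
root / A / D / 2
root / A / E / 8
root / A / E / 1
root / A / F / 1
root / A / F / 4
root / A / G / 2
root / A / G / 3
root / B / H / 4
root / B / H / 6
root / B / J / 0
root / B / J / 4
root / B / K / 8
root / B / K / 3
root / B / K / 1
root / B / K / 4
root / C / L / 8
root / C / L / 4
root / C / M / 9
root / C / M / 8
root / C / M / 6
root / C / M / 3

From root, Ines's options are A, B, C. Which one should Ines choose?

D (Ines): max(7, 2) = 7
E (Ines): max(8, 1) = 8
F (Ines): max(1, 4) = 4
G (Ines): max(2, 3) = 3
A (Ravi): min(7, 8, 4, 3) = 3
H (Ines): max(4, 6) = 6
J (Ines): max(0, 4) = 4
K (Ines): max(8, 3, 1, 4) = 8
B (Ravi): min(6, 4, 8) = 4
L (Ines): max(8, 4) = 8
M (Ines): max(9, 8, 6, 3) = 9
C (Ravi): min(8, 9) = 8
root (Ines): max(3, 4, 8) = 8
Ines at root wants the highest of {A=3, B=4, C=8}, so chooses C.

C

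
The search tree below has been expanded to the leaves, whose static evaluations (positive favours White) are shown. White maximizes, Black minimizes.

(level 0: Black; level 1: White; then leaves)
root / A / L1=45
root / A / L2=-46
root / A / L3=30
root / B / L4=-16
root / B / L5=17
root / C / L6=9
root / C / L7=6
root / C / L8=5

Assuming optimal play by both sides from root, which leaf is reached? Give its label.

L6

A (White): max(45, -46, 30) = 45
B (White): max(-16, 17) = 17
C (White): max(9, 6, 5) = 9
root (Black): min(45, 17, 9) = 9
At root, Black picks C (lowest: 9).
At C, White picks L6 (highest: 9).
Terminal value 9.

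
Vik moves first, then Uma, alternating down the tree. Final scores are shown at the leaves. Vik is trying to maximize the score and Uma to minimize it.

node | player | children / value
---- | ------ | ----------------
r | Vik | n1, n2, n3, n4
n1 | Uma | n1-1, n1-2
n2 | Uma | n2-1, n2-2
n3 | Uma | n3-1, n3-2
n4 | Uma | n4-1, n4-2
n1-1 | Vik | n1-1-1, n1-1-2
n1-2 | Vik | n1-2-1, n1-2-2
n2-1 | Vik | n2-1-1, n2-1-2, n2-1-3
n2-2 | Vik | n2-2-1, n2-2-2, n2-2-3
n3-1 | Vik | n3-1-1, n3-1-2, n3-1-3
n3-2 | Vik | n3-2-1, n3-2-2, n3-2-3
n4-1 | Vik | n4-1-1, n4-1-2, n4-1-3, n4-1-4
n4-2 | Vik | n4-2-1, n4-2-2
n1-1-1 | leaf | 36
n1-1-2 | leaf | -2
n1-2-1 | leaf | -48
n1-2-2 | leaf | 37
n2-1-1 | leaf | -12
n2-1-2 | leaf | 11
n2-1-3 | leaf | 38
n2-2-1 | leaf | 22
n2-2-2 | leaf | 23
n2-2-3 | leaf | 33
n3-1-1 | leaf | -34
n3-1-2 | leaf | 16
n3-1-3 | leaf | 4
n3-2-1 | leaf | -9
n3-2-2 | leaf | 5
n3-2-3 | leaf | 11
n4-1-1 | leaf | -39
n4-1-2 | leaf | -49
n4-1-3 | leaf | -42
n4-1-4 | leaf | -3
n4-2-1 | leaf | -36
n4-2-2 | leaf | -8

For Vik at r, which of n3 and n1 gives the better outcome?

n1

n3-1 (Vik): max(-34, 16, 4) = 16
n3-2 (Vik): max(-9, 5, 11) = 11
n3 (Uma): min(16, 11) = 11
n1-1 (Vik): max(36, -2) = 36
n1-2 (Vik): max(-48, 37) = 37
n1 (Uma): min(36, 37) = 36
Vik prefers the higher value; n3=11, n1=36. n1 is better since 36 > 11.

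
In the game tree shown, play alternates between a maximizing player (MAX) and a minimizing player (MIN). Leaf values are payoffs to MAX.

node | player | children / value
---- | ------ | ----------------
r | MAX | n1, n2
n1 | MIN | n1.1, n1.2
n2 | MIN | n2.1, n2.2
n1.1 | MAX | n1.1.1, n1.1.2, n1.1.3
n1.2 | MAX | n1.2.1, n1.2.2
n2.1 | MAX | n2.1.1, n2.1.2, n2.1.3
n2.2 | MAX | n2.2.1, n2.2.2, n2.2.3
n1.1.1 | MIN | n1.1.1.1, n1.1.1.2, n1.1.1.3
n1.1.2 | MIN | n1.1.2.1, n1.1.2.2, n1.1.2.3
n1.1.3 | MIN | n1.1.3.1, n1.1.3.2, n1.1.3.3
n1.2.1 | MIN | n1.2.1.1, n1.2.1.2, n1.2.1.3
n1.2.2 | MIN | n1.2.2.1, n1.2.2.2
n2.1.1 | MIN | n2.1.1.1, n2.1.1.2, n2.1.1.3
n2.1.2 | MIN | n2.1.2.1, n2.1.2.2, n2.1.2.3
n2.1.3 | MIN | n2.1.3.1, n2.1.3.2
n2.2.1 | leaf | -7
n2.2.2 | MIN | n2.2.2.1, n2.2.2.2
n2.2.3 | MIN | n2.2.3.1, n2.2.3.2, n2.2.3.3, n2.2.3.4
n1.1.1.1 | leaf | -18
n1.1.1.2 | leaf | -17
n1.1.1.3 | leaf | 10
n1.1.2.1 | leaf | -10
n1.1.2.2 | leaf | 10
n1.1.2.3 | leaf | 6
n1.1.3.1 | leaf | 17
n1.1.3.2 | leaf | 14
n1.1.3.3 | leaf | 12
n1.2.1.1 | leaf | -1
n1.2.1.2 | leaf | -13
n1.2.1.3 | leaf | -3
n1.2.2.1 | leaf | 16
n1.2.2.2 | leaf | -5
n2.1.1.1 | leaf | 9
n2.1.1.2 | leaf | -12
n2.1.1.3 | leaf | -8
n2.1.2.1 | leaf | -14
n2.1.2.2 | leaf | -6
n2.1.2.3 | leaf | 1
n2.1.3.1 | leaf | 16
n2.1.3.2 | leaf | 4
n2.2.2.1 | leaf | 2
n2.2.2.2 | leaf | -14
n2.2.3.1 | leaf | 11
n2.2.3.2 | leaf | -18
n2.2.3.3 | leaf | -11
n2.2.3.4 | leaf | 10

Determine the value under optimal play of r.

n1.1.1 (MIN): min(-18, -17, 10) = -18
n1.1.2 (MIN): min(-10, 10, 6) = -10
n1.1.3 (MIN): min(17, 14, 12) = 12
n1.1 (MAX): max(-18, -10, 12) = 12
n1.2.1 (MIN): min(-1, -13, -3) = -13
n1.2.2 (MIN): min(16, -5) = -5
n1.2 (MAX): max(-13, -5) = -5
n1 (MIN): min(12, -5) = -5
n2.1.1 (MIN): min(9, -12, -8) = -12
n2.1.2 (MIN): min(-14, -6, 1) = -14
n2.1.3 (MIN): min(16, 4) = 4
n2.1 (MAX): max(-12, -14, 4) = 4
n2.2.2 (MIN): min(2, -14) = -14
n2.2.3 (MIN): min(11, -18, -11, 10) = -18
n2.2 (MAX): max(-7, -14, -18) = -7
n2 (MIN): min(4, -7) = -7
r (MAX): max(-5, -7) = -5

-5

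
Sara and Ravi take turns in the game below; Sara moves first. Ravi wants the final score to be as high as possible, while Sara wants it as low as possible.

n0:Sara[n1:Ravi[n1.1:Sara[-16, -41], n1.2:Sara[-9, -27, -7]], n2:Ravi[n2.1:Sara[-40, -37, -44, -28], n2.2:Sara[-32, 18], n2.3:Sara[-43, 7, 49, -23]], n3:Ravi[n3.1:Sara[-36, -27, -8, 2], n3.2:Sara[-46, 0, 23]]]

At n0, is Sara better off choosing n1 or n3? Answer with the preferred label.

n3

n1.1 (Sara): min(-16, -41) = -41
n1.2 (Sara): min(-9, -27, -7) = -27
n1 (Ravi): max(-41, -27) = -27
n3.1 (Sara): min(-36, -27, -8, 2) = -36
n3.2 (Sara): min(-46, 0, 23) = -46
n3 (Ravi): max(-36, -46) = -36
Sara prefers the lower value; n1=-27, n3=-36. n3 is better since -36 < -27.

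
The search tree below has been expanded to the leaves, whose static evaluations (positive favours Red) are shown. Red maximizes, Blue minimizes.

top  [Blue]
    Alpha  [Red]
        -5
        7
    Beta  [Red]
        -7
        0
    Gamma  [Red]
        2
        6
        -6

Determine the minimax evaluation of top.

Alpha (Red): max(-5, 7) = 7
Beta (Red): max(-7, 0) = 0
Gamma (Red): max(2, 6, -6) = 6
top (Blue): min(7, 0, 6) = 0

0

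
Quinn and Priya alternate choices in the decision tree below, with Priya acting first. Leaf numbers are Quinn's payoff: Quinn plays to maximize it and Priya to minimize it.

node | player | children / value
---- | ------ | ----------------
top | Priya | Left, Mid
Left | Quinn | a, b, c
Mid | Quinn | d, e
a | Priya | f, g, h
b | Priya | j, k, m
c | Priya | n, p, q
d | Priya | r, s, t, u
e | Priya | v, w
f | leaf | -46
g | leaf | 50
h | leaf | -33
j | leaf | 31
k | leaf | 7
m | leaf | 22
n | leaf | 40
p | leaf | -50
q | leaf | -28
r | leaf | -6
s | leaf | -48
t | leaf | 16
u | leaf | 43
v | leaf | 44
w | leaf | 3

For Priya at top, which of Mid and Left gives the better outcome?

Mid

d (Priya): min(-6, -48, 16, 43) = -48
e (Priya): min(44, 3) = 3
Mid (Quinn): max(-48, 3) = 3
a (Priya): min(-46, 50, -33) = -46
b (Priya): min(31, 7, 22) = 7
c (Priya): min(40, -50, -28) = -50
Left (Quinn): max(-46, 7, -50) = 7
Priya prefers the lower value; Mid=3, Left=7. Mid is better since 3 < 7.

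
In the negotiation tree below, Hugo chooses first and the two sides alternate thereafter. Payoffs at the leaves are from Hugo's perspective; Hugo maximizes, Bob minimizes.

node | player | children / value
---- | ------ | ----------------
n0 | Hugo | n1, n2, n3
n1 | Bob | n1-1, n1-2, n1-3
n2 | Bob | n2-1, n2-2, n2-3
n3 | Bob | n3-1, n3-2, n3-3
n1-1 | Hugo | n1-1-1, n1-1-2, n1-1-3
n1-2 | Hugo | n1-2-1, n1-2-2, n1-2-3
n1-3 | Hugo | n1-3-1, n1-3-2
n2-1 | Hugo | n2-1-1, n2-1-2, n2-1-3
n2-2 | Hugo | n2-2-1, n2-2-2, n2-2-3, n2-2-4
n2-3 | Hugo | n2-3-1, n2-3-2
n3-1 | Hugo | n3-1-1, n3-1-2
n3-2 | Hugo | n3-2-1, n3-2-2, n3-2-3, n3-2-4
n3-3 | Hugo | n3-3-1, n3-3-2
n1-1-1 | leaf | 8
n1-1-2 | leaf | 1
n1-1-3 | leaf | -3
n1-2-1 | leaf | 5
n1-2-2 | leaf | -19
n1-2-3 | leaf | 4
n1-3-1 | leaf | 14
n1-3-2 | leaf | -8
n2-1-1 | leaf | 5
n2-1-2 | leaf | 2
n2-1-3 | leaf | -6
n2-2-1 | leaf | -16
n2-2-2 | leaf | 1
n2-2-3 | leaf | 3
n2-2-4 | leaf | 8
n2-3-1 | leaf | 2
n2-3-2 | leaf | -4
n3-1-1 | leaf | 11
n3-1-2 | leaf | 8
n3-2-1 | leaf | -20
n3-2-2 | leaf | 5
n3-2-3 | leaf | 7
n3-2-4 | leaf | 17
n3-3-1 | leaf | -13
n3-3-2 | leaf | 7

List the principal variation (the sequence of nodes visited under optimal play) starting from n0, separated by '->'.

n1-1 (Hugo): max(8, 1, -3) = 8
n1-2 (Hugo): max(5, -19, 4) = 5
n1-3 (Hugo): max(14, -8) = 14
n1 (Bob): min(8, 5, 14) = 5
n2-1 (Hugo): max(5, 2, -6) = 5
n2-2 (Hugo): max(-16, 1, 3, 8) = 8
n2-3 (Hugo): max(2, -4) = 2
n2 (Bob): min(5, 8, 2) = 2
n3-1 (Hugo): max(11, 8) = 11
n3-2 (Hugo): max(-20, 5, 7, 17) = 17
n3-3 (Hugo): max(-13, 7) = 7
n3 (Bob): min(11, 17, 7) = 7
n0 (Hugo): max(5, 2, 7) = 7
At n0, Hugo picks n3 (highest: 7).
At n3, Bob picks n3-3 (lowest: 7).
At n3-3, Hugo picks n3-3-2 (highest: 7).
Terminal value 7.

n0 -> n3 -> n3-3 -> n3-3-2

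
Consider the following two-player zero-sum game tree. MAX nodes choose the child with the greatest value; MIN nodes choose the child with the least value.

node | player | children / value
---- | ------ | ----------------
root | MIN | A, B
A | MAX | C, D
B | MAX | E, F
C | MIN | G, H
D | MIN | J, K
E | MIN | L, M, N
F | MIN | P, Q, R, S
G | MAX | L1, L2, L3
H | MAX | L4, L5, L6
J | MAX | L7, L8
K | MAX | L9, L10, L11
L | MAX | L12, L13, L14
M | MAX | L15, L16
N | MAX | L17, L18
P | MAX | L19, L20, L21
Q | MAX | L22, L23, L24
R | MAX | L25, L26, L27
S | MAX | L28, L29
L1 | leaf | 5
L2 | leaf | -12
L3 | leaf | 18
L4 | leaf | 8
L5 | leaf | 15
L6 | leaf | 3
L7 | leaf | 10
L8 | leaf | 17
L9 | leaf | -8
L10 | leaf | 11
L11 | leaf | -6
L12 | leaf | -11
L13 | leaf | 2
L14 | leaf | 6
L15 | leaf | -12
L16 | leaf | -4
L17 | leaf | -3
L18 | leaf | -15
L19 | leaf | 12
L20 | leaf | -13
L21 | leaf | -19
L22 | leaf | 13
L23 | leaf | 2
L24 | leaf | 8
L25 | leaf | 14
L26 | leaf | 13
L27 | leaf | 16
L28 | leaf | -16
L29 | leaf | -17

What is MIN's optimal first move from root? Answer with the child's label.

B

G (MAX): max(5, -12, 18) = 18
H (MAX): max(8, 15, 3) = 15
C (MIN): min(18, 15) = 15
J (MAX): max(10, 17) = 17
K (MAX): max(-8, 11, -6) = 11
D (MIN): min(17, 11) = 11
A (MAX): max(15, 11) = 15
L (MAX): max(-11, 2, 6) = 6
M (MAX): max(-12, -4) = -4
N (MAX): max(-3, -15) = -3
E (MIN): min(6, -4, -3) = -4
P (MAX): max(12, -13, -19) = 12
Q (MAX): max(13, 2, 8) = 13
R (MAX): max(14, 13, 16) = 16
S (MAX): max(-16, -17) = -16
F (MIN): min(12, 13, 16, -16) = -16
B (MAX): max(-4, -16) = -4
root (MIN): min(15, -4) = -4
MIN at root wants the lowest of {A=15, B=-4}, so chooses B.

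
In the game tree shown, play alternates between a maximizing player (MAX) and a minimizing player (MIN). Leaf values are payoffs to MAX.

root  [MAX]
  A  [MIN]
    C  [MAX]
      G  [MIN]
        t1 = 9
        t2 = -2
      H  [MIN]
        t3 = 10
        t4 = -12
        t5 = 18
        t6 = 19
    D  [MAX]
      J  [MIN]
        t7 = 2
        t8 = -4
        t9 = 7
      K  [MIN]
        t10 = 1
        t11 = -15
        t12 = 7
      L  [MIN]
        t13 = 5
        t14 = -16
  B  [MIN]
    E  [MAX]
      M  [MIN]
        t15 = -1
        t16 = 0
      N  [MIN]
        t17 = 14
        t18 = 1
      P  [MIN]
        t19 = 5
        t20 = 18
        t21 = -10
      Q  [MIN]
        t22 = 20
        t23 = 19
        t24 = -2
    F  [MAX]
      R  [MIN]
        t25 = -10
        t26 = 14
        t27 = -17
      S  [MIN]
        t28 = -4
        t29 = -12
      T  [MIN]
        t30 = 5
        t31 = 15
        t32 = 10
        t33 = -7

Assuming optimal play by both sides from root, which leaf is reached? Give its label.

G (MIN): min(9, -2) = -2
H (MIN): min(10, -12, 18, 19) = -12
C (MAX): max(-2, -12) = -2
J (MIN): min(2, -4, 7) = -4
K (MIN): min(1, -15, 7) = -15
L (MIN): min(5, -16) = -16
D (MAX): max(-4, -15, -16) = -4
A (MIN): min(-2, -4) = -4
M (MIN): min(-1, 0) = -1
N (MIN): min(14, 1) = 1
P (MIN): min(5, 18, -10) = -10
Q (MIN): min(20, 19, -2) = -2
E (MAX): max(-1, 1, -10, -2) = 1
R (MIN): min(-10, 14, -17) = -17
S (MIN): min(-4, -12) = -12
T (MIN): min(5, 15, 10, -7) = -7
F (MAX): max(-17, -12, -7) = -7
B (MIN): min(1, -7) = -7
root (MAX): max(-4, -7) = -4
At root, MAX picks A (highest: -4).
At A, MIN picks D (lowest: -4).
At D, MAX picks J (highest: -4).
At J, MIN picks t8 (lowest: -4).
Terminal value -4.

t8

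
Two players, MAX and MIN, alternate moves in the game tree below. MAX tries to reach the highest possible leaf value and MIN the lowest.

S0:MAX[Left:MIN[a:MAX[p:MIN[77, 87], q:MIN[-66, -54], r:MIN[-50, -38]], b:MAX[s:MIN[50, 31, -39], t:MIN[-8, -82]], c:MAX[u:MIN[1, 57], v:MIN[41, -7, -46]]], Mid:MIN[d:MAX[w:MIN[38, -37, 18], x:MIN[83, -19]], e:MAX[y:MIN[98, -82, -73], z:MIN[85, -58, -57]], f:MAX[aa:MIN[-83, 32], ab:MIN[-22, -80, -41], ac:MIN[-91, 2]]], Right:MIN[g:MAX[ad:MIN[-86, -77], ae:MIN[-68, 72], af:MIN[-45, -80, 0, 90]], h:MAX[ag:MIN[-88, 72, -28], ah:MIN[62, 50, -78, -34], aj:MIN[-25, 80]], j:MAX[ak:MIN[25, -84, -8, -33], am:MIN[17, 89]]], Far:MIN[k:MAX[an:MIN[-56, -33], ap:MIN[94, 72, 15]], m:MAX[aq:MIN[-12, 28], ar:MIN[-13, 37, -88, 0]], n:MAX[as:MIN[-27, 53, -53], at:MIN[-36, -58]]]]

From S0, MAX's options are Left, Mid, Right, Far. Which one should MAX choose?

p (MIN): min(77, 87) = 77
q (MIN): min(-66, -54) = -66
r (MIN): min(-50, -38) = -50
a (MAX): max(77, -66, -50) = 77
s (MIN): min(50, 31, -39) = -39
t (MIN): min(-8, -82) = -82
b (MAX): max(-39, -82) = -39
u (MIN): min(1, 57) = 1
v (MIN): min(41, -7, -46) = -46
c (MAX): max(1, -46) = 1
Left (MIN): min(77, -39, 1) = -39
w (MIN): min(38, -37, 18) = -37
x (MIN): min(83, -19) = -19
d (MAX): max(-37, -19) = -19
y (MIN): min(98, -82, -73) = -82
z (MIN): min(85, -58, -57) = -58
e (MAX): max(-82, -58) = -58
aa (MIN): min(-83, 32) = -83
ab (MIN): min(-22, -80, -41) = -80
ac (MIN): min(-91, 2) = -91
f (MAX): max(-83, -80, -91) = -80
Mid (MIN): min(-19, -58, -80) = -80
ad (MIN): min(-86, -77) = -86
ae (MIN): min(-68, 72) = -68
af (MIN): min(-45, -80, 0, 90) = -80
g (MAX): max(-86, -68, -80) = -68
ag (MIN): min(-88, 72, -28) = -88
ah (MIN): min(62, 50, -78, -34) = -78
aj (MIN): min(-25, 80) = -25
h (MAX): max(-88, -78, -25) = -25
ak (MIN): min(25, -84, -8, -33) = -84
am (MIN): min(17, 89) = 17
j (MAX): max(-84, 17) = 17
Right (MIN): min(-68, -25, 17) = -68
an (MIN): min(-56, -33) = -56
ap (MIN): min(94, 72, 15) = 15
k (MAX): max(-56, 15) = 15
aq (MIN): min(-12, 28) = -12
ar (MIN): min(-13, 37, -88, 0) = -88
m (MAX): max(-12, -88) = -12
as (MIN): min(-27, 53, -53) = -53
at (MIN): min(-36, -58) = -58
n (MAX): max(-53, -58) = -53
Far (MIN): min(15, -12, -53) = -53
S0 (MAX): max(-39, -80, -68, -53) = -39
MAX at S0 wants the highest of {Left=-39, Mid=-80, Right=-68, Far=-53}, so chooses Left.

Left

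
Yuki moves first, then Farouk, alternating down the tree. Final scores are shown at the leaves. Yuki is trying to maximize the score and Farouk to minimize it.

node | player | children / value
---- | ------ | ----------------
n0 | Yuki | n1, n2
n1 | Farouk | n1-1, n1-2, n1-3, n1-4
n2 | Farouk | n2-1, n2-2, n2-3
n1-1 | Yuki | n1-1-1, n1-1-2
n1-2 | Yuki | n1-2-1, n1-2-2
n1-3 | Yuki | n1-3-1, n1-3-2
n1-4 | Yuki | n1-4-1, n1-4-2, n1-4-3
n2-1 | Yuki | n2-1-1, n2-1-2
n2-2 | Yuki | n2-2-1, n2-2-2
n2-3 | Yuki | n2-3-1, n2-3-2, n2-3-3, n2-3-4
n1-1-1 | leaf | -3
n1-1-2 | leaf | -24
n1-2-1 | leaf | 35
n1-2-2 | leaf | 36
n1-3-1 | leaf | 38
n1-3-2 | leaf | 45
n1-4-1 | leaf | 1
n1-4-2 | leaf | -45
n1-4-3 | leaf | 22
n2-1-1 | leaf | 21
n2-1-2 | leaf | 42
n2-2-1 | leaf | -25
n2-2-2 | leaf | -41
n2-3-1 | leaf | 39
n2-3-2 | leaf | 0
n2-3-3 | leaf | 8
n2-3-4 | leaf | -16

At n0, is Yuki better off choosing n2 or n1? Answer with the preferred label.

n2-1 (Yuki): max(21, 42) = 42
n2-2 (Yuki): max(-25, -41) = -25
n2-3 (Yuki): max(39, 0, 8, -16) = 39
n2 (Farouk): min(42, -25, 39) = -25
n1-1 (Yuki): max(-3, -24) = -3
n1-2 (Yuki): max(35, 36) = 36
n1-3 (Yuki): max(38, 45) = 45
n1-4 (Yuki): max(1, -45, 22) = 22
n1 (Farouk): min(-3, 36, 45, 22) = -3
Yuki prefers the higher value; n2=-25, n1=-3. n1 is better since -3 > -25.

n1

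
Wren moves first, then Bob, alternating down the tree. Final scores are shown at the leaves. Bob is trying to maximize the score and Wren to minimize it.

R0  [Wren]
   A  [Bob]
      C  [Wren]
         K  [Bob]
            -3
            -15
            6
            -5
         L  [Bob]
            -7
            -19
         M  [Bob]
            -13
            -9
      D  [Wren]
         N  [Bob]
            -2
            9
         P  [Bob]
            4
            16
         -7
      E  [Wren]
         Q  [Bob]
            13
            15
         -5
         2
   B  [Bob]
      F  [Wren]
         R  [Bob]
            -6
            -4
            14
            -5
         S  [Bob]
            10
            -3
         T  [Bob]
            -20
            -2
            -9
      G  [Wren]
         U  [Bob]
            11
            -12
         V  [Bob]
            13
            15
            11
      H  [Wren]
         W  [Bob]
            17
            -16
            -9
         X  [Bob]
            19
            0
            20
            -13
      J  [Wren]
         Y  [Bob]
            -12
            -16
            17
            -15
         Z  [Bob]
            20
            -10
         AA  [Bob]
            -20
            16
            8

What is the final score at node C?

-9

K (Bob): max(-3, -15, 6, -5) = 6
L (Bob): max(-7, -19) = -7
M (Bob): max(-13, -9) = -9
C (Wren): min(6, -7, -9) = -9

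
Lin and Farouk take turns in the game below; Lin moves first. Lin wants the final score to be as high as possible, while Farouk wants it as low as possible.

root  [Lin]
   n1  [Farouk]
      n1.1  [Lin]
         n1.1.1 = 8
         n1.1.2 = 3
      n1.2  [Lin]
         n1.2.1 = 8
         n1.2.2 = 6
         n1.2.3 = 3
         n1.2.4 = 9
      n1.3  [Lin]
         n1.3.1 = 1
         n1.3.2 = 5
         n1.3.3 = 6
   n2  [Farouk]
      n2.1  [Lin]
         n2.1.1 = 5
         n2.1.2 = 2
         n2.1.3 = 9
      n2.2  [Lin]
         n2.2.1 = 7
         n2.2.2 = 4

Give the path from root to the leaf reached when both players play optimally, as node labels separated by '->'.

n1.1 (Lin): max(8, 3) = 8
n1.2 (Lin): max(8, 6, 3, 9) = 9
n1.3 (Lin): max(1, 5, 6) = 6
n1 (Farouk): min(8, 9, 6) = 6
n2.1 (Lin): max(5, 2, 9) = 9
n2.2 (Lin): max(7, 4) = 7
n2 (Farouk): min(9, 7) = 7
root (Lin): max(6, 7) = 7
At root, Lin picks n2 (highest: 7).
At n2, Farouk picks n2.2 (lowest: 7).
At n2.2, Lin picks n2.2.1 (highest: 7).
Terminal value 7.

root -> n2 -> n2.2 -> n2.2.1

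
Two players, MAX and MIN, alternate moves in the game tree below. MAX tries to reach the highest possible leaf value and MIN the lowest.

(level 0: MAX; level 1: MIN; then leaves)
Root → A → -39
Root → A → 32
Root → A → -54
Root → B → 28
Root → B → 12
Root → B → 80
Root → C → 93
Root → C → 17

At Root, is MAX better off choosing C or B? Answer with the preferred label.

C (MIN): min(93, 17) = 17
B (MIN): min(28, 12, 80) = 12
MAX prefers the higher value; C=17, B=12. C is better since 17 > 12.

C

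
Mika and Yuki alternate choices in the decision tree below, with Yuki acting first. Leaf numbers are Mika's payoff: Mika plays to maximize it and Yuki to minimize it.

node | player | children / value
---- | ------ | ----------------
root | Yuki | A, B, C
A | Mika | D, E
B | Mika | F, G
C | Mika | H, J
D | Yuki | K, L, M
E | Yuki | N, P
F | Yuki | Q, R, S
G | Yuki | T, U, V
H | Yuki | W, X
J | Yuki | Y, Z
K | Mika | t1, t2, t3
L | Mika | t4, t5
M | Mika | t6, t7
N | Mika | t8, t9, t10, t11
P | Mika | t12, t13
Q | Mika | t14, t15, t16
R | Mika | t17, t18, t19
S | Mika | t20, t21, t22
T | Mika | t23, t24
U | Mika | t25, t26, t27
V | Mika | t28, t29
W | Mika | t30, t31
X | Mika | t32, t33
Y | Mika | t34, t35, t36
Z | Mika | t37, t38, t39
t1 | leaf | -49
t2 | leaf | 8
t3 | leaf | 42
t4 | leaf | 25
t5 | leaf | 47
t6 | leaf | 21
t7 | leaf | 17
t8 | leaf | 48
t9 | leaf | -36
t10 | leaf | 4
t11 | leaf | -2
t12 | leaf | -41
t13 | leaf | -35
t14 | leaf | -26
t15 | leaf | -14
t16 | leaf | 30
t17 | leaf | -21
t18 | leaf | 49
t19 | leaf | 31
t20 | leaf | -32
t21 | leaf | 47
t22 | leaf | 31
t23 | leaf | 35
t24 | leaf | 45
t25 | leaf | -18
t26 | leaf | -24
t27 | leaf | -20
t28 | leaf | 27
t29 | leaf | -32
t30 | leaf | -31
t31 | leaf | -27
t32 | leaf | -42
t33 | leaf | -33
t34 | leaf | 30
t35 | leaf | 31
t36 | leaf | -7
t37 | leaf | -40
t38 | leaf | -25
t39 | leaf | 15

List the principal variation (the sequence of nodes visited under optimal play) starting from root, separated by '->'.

root -> C -> J -> Z -> t39

K (Mika): max(-49, 8, 42) = 42
L (Mika): max(25, 47) = 47
M (Mika): max(21, 17) = 21
D (Yuki): min(42, 47, 21) = 21
N (Mika): max(48, -36, 4, -2) = 48
P (Mika): max(-41, -35) = -35
E (Yuki): min(48, -35) = -35
A (Mika): max(21, -35) = 21
Q (Mika): max(-26, -14, 30) = 30
R (Mika): max(-21, 49, 31) = 49
S (Mika): max(-32, 47, 31) = 47
F (Yuki): min(30, 49, 47) = 30
T (Mika): max(35, 45) = 45
U (Mika): max(-18, -24, -20) = -18
V (Mika): max(27, -32) = 27
G (Yuki): min(45, -18, 27) = -18
B (Mika): max(30, -18) = 30
W (Mika): max(-31, -27) = -27
X (Mika): max(-42, -33) = -33
H (Yuki): min(-27, -33) = -33
Y (Mika): max(30, 31, -7) = 31
Z (Mika): max(-40, -25, 15) = 15
J (Yuki): min(31, 15) = 15
C (Mika): max(-33, 15) = 15
root (Yuki): min(21, 30, 15) = 15
At root, Yuki picks C (lowest: 15).
At C, Mika picks J (highest: 15).
At J, Yuki picks Z (lowest: 15).
At Z, Mika picks t39 (highest: 15).
Terminal value 15.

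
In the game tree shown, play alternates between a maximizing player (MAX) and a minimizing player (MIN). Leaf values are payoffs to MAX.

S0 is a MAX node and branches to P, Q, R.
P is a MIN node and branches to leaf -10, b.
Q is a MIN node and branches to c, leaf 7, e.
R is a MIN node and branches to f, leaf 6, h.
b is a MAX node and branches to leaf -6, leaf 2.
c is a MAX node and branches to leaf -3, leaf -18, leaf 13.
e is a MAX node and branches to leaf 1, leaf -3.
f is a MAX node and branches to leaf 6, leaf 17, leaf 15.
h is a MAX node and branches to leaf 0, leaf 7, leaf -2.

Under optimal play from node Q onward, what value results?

1

c (MAX): max(-3, -18, 13) = 13
e (MAX): max(1, -3) = 1
Q (MIN): min(13, 7, 1) = 1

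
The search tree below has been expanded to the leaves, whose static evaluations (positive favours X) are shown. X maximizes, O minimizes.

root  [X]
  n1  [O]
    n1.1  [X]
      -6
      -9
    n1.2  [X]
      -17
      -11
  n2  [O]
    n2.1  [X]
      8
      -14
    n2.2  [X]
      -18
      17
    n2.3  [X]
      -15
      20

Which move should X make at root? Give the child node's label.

n2

n1.1 (X): max(-6, -9) = -6
n1.2 (X): max(-17, -11) = -11
n1 (O): min(-6, -11) = -11
n2.1 (X): max(8, -14) = 8
n2.2 (X): max(-18, 17) = 17
n2.3 (X): max(-15, 20) = 20
n2 (O): min(8, 17, 20) = 8
root (X): max(-11, 8) = 8
X at root wants the highest of {n1=-11, n2=8}, so chooses n2.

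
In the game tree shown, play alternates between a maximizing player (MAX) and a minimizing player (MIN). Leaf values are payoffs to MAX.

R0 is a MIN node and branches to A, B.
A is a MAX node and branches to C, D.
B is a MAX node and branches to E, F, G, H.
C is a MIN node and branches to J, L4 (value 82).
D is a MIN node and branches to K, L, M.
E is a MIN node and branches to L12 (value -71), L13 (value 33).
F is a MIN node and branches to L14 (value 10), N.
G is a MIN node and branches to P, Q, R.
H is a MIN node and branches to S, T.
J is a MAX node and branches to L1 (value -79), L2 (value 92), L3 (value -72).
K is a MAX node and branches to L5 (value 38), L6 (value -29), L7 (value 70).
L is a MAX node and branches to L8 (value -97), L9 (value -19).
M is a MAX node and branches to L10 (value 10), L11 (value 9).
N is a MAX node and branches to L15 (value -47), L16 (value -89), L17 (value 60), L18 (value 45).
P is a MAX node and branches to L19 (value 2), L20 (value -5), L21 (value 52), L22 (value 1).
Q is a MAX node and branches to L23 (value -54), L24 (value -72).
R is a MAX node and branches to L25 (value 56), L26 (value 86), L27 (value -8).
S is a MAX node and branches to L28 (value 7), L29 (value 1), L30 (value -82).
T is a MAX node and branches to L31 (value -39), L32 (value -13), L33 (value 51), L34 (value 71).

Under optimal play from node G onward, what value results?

P (MAX): max(2, -5, 52, 1) = 52
Q (MAX): max(-54, -72) = -54
R (MAX): max(56, 86, -8) = 86
G (MIN): min(52, -54, 86) = -54

-54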